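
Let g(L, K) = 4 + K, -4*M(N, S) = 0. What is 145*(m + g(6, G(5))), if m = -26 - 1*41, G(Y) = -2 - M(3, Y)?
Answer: -9425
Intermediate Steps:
M(N, S) = 0 (M(N, S) = -¼*0 = 0)
G(Y) = -2 (G(Y) = -2 - 1*0 = -2 + 0 = -2)
m = -67 (m = -26 - 41 = -67)
145*(m + g(6, G(5))) = 145*(-67 + (4 - 2)) = 145*(-67 + 2) = 145*(-65) = -9425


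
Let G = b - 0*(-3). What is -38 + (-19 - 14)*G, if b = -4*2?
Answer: 226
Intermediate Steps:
b = -8
G = -8 (G = -8 - 0*(-3) = -8 - 1*0 = -8 + 0 = -8)
-38 + (-19 - 14)*G = -38 + (-19 - 14)*(-8) = -38 - 33*(-8) = -38 + 264 = 226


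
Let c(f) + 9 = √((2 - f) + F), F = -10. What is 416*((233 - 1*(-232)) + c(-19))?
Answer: 189696 + 416*√11 ≈ 1.9108e+5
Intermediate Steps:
c(f) = -9 + √(-8 - f) (c(f) = -9 + √((2 - f) - 10) = -9 + √(-8 - f))
416*((233 - 1*(-232)) + c(-19)) = 416*((233 - 1*(-232)) + (-9 + √(-8 - 1*(-19)))) = 416*((233 + 232) + (-9 + √(-8 + 19))) = 416*(465 + (-9 + √11)) = 416*(456 + √11) = 189696 + 416*√11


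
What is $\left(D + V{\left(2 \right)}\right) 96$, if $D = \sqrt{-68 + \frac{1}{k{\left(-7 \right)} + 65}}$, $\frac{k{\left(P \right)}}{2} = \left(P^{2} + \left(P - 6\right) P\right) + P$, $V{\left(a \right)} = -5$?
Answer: $-480 + \frac{96 i \sqrt{7449817}}{331} \approx -480.0 + 791.62 i$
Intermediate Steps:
$k{\left(P \right)} = 2 P + 2 P^{2} + 2 P \left(-6 + P\right)$ ($k{\left(P \right)} = 2 \left(\left(P^{2} + \left(P - 6\right) P\right) + P\right) = 2 \left(\left(P^{2} + \left(-6 + P\right) P\right) + P\right) = 2 \left(\left(P^{2} + P \left(-6 + P\right)\right) + P\right) = 2 \left(P + P^{2} + P \left(-6 + P\right)\right) = 2 P + 2 P^{2} + 2 P \left(-6 + P\right)$)
$D = \frac{i \sqrt{7449817}}{331}$ ($D = \sqrt{-68 + \frac{1}{2 \left(-7\right) \left(-5 + 2 \left(-7\right)\right) + 65}} = \sqrt{-68 + \frac{1}{2 \left(-7\right) \left(-5 - 14\right) + 65}} = \sqrt{-68 + \frac{1}{2 \left(-7\right) \left(-19\right) + 65}} = \sqrt{-68 + \frac{1}{266 + 65}} = \sqrt{-68 + \frac{1}{331}} = \sqrt{- \frac{22507}{331}} = \frac{i \sqrt{7449817}}{331} \approx 8.246 i$)
$\left(D + V{\left(2 \right)}\right) 96 = \left(\frac{i \sqrt{7449817}}{331} - 5\right) 96 = \left(-5 + \frac{i \sqrt{7449817}}{331}\right) 96 = -480 + \frac{96 i \sqrt{7449817}}{331}$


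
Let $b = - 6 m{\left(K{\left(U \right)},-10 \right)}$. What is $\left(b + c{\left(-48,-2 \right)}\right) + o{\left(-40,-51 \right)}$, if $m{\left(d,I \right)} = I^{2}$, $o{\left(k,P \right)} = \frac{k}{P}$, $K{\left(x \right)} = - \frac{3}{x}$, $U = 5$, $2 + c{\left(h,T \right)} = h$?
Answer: $- \frac{33110}{51} \approx -649.22$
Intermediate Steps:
$c{\left(h,T \right)} = -2 + h$
$b = -600$ ($b = - 6 \left(-10\right)^{2} = \left(-6\right) 100 = -600$)
$\left(b + c{\left(-48,-2 \right)}\right) + o{\left(-40,-51 \right)} = \left(-600 - 50\right) - \frac{40}{-51} = \left(-600 - 50\right) - - \frac{40}{51} = -650 + \frac{40}{51} = - \frac{33110}{51}$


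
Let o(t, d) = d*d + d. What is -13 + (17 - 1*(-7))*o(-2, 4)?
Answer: 467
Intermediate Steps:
o(t, d) = d + d² (o(t, d) = d² + d = d + d²)
-13 + (17 - 1*(-7))*o(-2, 4) = -13 + (17 - 1*(-7))*(4*(1 + 4)) = -13 + (17 + 7)*(4*5) = -13 + 24*20 = -13 + 480 = 467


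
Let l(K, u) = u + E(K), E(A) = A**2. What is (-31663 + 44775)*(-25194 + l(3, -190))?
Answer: -332717000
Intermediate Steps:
l(K, u) = u + K**2
(-31663 + 44775)*(-25194 + l(3, -190)) = (-31663 + 44775)*(-25194 + (-190 + 3**2)) = 13112*(-25194 + (-190 + 9)) = 13112*(-25194 - 181) = 13112*(-25375) = -332717000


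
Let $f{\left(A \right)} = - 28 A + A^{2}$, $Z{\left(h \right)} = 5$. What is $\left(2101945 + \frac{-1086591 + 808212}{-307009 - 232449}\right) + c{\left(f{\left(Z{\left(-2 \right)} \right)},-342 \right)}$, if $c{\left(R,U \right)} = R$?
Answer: $\frac{1133849286519}{539458} \approx 2.1018 \cdot 10^{6}$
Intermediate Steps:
$f{\left(A \right)} = A^{2} - 28 A$
$\left(2101945 + \frac{-1086591 + 808212}{-307009 - 232449}\right) + c{\left(f{\left(Z{\left(-2 \right)} \right)},-342 \right)} = \left(2101945 + \frac{-1086591 + 808212}{-307009 - 232449}\right) + 5 \left(-28 + 5\right) = \left(2101945 - \frac{278379}{-539458}\right) + 5 \left(-23\right) = \left(2101945 - - \frac{278379}{539458}\right) - 115 = \left(2101945 + \frac{278379}{539458}\right) - 115 = \frac{1133911324189}{539458} - 115 = \frac{1133849286519}{539458}$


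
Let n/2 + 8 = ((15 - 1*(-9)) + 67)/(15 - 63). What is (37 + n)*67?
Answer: 27671/24 ≈ 1153.0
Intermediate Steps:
n = -475/24 (n = -16 + 2*(((15 - 1*(-9)) + 67)/(15 - 63)) = -16 + 2*(((15 + 9) + 67)/(-48)) = -16 + 2*((24 + 67)*(-1/48)) = -16 + 2*(91*(-1/48)) = -16 + 2*(-91/48) = -16 - 91/24 = -475/24 ≈ -19.792)
(37 + n)*67 = (37 - 475/24)*67 = (413/24)*67 = 27671/24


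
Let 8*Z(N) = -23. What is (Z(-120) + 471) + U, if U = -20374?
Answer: -159247/8 ≈ -19906.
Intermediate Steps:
Z(N) = -23/8 (Z(N) = (⅛)*(-23) = -23/8)
(Z(-120) + 471) + U = (-23/8 + 471) - 20374 = 3745/8 - 20374 = -159247/8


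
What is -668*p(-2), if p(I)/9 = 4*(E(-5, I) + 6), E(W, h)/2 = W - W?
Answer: -144288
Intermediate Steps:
E(W, h) = 0 (E(W, h) = 2*(W - W) = 2*0 = 0)
p(I) = 216 (p(I) = 9*(4*(0 + 6)) = 9*(4*6) = 9*24 = 216)
-668*p(-2) = -668*216 = -144288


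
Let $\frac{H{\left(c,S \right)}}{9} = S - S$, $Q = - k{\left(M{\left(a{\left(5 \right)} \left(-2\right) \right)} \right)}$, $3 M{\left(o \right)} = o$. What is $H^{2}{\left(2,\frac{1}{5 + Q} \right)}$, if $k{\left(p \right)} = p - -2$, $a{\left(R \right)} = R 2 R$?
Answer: $0$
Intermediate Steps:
$a{\left(R \right)} = 2 R^{2}$ ($a{\left(R \right)} = 2 R R = 2 R^{2}$)
$M{\left(o \right)} = \frac{o}{3}$
$k{\left(p \right)} = 2 + p$ ($k{\left(p \right)} = p + 2 = 2 + p$)
$Q = \frac{94}{3}$ ($Q = - (2 + \frac{2 \cdot 5^{2} \left(-2\right)}{3}) = - (2 + \frac{2 \cdot 25 \left(-2\right)}{3}) = - (2 + \frac{50 \left(-2\right)}{3}) = - (2 + \frac{1}{3} \left(-100\right)) = - (2 - \frac{100}{3}) = \left(-1\right) \left(- \frac{94}{3}\right) = \frac{94}{3} \approx 31.333$)
$H{\left(c,S \right)} = 0$ ($H{\left(c,S \right)} = 9 \left(S - S\right) = 9 \cdot 0 = 0$)
$H^{2}{\left(2,\frac{1}{5 + Q} \right)} = 0^{2} = 0$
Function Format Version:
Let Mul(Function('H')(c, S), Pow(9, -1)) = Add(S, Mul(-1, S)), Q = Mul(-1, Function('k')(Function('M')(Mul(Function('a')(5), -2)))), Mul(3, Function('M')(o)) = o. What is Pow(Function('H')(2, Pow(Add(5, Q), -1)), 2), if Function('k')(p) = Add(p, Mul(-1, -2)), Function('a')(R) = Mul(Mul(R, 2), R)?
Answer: 0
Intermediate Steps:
Function('a')(R) = Mul(2, Pow(R, 2)) (Function('a')(R) = Mul(Mul(2, R), R) = Mul(2, Pow(R, 2)))
Function('M')(o) = Mul(Rational(1, 3), o)
Function('k')(p) = Add(2, p) (Function('k')(p) = Add(p, 2) = Add(2, p))
Q = Rational(94, 3) (Q = Mul(-1, Add(2, Mul(Rational(1, 3), Mul(Mul(2, Pow(5, 2)), -2)))) = Mul(-1, Add(2, Mul(Rational(1, 3), Mul(Mul(2, 25), -2)))) = Mul(-1, Add(2, Mul(Rational(1, 3), Mul(50, -2)))) = Mul(-1, Add(2, Mul(Rational(1, 3), -100))) = Mul(-1, Add(2, Rational(-100, 3))) = Mul(-1, Rational(-94, 3)) = Rational(94, 3) ≈ 31.333)
Function('H')(c, S) = 0 (Function('H')(c, S) = Mul(9, Add(S, Mul(-1, S))) = Mul(9, 0) = 0)
Pow(Function('H')(2, Pow(Add(5, Q), -1)), 2) = Pow(0, 2) = 0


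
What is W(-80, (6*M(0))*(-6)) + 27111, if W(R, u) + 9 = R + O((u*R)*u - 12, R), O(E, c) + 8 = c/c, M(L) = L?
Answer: 27015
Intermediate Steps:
O(E, c) = -7 (O(E, c) = -8 + c/c = -8 + 1 = -7)
W(R, u) = -16 + R (W(R, u) = -9 + (R - 7) = -9 + (-7 + R) = -16 + R)
W(-80, (6*M(0))*(-6)) + 27111 = (-16 - 80) + 27111 = -96 + 27111 = 27015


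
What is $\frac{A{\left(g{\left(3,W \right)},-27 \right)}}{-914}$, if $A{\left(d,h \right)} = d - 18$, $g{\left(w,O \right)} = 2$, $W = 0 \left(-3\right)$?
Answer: $\frac{8}{457} \approx 0.017505$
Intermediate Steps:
$W = 0$
$A{\left(d,h \right)} = -18 + d$
$\frac{A{\left(g{\left(3,W \right)},-27 \right)}}{-914} = \frac{-18 + 2}{-914} = \left(-16\right) \left(- \frac{1}{914}\right) = \frac{8}{457}$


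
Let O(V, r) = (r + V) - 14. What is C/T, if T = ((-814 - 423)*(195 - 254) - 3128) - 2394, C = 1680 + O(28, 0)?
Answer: 1694/67461 ≈ 0.025111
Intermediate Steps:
O(V, r) = -14 + V + r (O(V, r) = (V + r) - 14 = -14 + V + r)
C = 1694 (C = 1680 + (-14 + 28 + 0) = 1680 + 14 = 1694)
T = 67461 (T = (-1237*(-59) - 3128) - 2394 = (72983 - 3128) - 2394 = 69855 - 2394 = 67461)
C/T = 1694/67461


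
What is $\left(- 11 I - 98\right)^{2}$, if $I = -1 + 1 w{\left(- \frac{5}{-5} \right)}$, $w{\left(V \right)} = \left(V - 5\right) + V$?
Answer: $2916$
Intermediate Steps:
$w{\left(V \right)} = -5 + 2 V$ ($w{\left(V \right)} = \left(-5 + V\right) + V = -5 + 2 V$)
$I = -4$ ($I = -1 + 1 \left(-5 + 2 \left(- \frac{5}{-5}\right)\right) = -1 + 1 \left(-5 + 2 \left(\left(-5\right) \left(- \frac{1}{5}\right)\right)\right) = -1 + 1 \left(-5 + 2 \cdot 1\right) = -1 + 1 \left(-5 + 2\right) = -1 + 1 \left(-3\right) = -1 - 3 = -4$)
$\left(- 11 I - 98\right)^{2} = \left(\left(-11\right) \left(-4\right) - 98\right)^{2} = \left(44 - 98\right)^{2} = \left(-54\right)^{2} = 2916$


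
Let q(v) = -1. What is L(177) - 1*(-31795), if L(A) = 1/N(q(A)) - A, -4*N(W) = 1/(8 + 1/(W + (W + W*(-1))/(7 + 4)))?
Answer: 31590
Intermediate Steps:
N(W) = -1/(4*(8 + 1/W)) (N(W) = -1/(4*(8 + 1/(W + (W + W*(-1))/(7 + 4)))) = -1/(4*(8 + 1/(W + (W - W)/11))) = -1/(4*(8 + 1/(W + 0*(1/11)))) = -1/(4*(8 + 1/(W + 0))) = -1/(4*(8 + 1/W)))
L(A) = -28 - A (L(A) = 1/(-1*(-1)/(4 + 32*(-1))) - A = 1/(-1*(-1)/(4 - 32)) - A = 1/(-1*(-1)/(-28)) - A = 1/(-1*(-1)*(-1/28)) - A = 1/(-1/28) - A = -28 - A)
L(177) - 1*(-31795) = (-28 - 1*177) - 1*(-31795) = (-28 - 177) + 31795 = -205 + 31795 = 31590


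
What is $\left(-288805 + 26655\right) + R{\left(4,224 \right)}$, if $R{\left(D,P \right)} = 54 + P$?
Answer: $-261872$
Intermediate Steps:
$\left(-288805 + 26655\right) + R{\left(4,224 \right)} = \left(-288805 + 26655\right) + \left(54 + 224\right) = -262150 + 278 = -261872$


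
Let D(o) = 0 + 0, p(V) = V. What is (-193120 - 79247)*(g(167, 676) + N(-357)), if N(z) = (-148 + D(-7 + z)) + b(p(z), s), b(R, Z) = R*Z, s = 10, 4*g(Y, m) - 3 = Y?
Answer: 2002169817/2 ≈ 1.0011e+9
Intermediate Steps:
g(Y, m) = 3/4 + Y/4
D(o) = 0
N(z) = -148 + 10*z (N(z) = (-148 + 0) + z*10 = -148 + 10*z)
(-193120 - 79247)*(g(167, 676) + N(-357)) = (-193120 - 79247)*((3/4 + (1/4)*167) + (-148 + 10*(-357))) = -272367*((3/4 + 167/4) + (-148 - 3570)) = -272367*(85/2 - 3718) = -272367*(-7351/2) = 2002169817/2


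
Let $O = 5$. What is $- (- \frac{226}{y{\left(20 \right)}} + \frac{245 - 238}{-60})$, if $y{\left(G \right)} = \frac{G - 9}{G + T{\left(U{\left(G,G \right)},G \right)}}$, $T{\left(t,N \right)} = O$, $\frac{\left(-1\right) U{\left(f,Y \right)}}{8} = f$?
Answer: $\frac{339077}{660} \approx 513.75$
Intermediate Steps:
$U{\left(f,Y \right)} = - 8 f$
$T{\left(t,N \right)} = 5$
$y{\left(G \right)} = \frac{-9 + G}{5 + G}$ ($y{\left(G \right)} = \frac{G - 9}{G + 5} = \frac{-9 + G}{5 + G}$)
$- (- \frac{226}{y{\left(20 \right)}} + \frac{245 - 238}{-60}) = - (- \frac{226}{\frac{1}{5 + 20} \left(-9 + 20\right)} + \frac{245 - 238}{-60}) = - (- \frac{226}{\frac{1}{25} \cdot 11} + 7 \left(- \frac{1}{60}\right)) = - (- \frac{226}{\frac{1}{25} \cdot 11} - \frac{7}{60}) = - (- \frac{226}{\frac{11}{25}} - \frac{7}{60}) = - (\left(-226\right) \frac{25}{11} - \frac{7}{60}) = - (- \frac{5650}{11} - \frac{7}{60}) = \left(-1\right) \left(- \frac{339077}{660}\right) = \frac{339077}{660}$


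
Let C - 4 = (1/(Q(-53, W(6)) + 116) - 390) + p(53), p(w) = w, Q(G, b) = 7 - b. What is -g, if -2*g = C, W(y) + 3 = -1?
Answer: -21145/127 ≈ -166.50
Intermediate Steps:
W(y) = -4 (W(y) = -3 - 1 = -4)
C = -42290/127 (C = 4 + ((1/((7 - 1*(-4)) + 116) - 390) + 53) = 4 + ((1/((7 + 4) + 116) - 390) + 53) = 4 + ((1/(11 + 116) - 390) + 53) = 4 + ((1/127 - 390) + 53) = 4 + (-49529/127 + 53) = 4 - 42798/127 = -42290/127 ≈ -332.99)
g = 21145/127 (g = -½*(-42290/127) = 21145/127 ≈ 166.50)
-g = -1*21145/127 = -21145/127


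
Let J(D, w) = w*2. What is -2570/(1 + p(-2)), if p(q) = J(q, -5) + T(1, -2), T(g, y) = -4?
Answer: 2570/13 ≈ 197.69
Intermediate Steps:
J(D, w) = 2*w
p(q) = -14 (p(q) = 2*(-5) - 4 = -10 - 4 = -14)
-2570/(1 + p(-2)) = -2570/(1 - 14) = -2570/(-13) = -2570*(-1/13) = 2570/13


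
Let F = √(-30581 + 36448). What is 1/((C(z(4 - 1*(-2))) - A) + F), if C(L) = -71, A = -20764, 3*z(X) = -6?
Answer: 20693/428194382 - √5867/428194382 ≈ 4.8147e-5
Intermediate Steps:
z(X) = -2 (z(X) = (⅓)*(-6) = -2)
F = √5867 ≈ 76.596
1/((C(z(4 - 1*(-2))) - A) + F) = 1/((-71 - 1*(-20764)) + √5867) = 1/((-71 + 20764) + √5867) = 1/(20693 + √5867)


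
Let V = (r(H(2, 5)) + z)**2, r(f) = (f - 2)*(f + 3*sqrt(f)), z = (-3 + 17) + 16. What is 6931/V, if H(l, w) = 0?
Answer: 6931/900 ≈ 7.7011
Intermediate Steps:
z = 30 (z = 14 + 16 = 30)
r(f) = (-2 + f)*(f + 3*sqrt(f))
V = 900 (V = ((0**2 - 6*sqrt(0) - 2*0 + 3*0**(3/2)) + 30)**2 = ((0 - 6*0 + 0 + 3*0) + 30)**2 = ((0 + 0 + 0 + 0) + 30)**2 = (0 + 30)**2 = 30**2 = 900)
6931/V = 6931/900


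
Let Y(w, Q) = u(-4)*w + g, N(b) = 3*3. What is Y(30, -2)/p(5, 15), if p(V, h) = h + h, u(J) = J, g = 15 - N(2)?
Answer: -19/5 ≈ -3.8000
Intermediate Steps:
N(b) = 9
g = 6 (g = 15 - 1*9 = 15 - 9 = 6)
p(V, h) = 2*h
Y(w, Q) = 6 - 4*w (Y(w, Q) = -4*w + 6 = 6 - 4*w)
Y(30, -2)/p(5, 15) = (6 - 4*30)/((2*15)) = (6 - 120)/30 = -114*1/30 = -19/5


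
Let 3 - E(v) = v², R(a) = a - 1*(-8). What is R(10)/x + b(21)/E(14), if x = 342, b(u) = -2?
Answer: 231/3667 ≈ 0.062994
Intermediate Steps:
R(a) = 8 + a (R(a) = a + 8 = 8 + a)
E(v) = 3 - v²
R(10)/x + b(21)/E(14) = (8 + 10)/342 - 2/(3 - 1*14²) = 18*(1/342) - 2/(3 - 1*196) = 1/19 - 2/(3 - 196) = 1/19 - 2/(-193) = 1/19 - 2*(-1/193) = 1/19 + 2/193 = 231/3667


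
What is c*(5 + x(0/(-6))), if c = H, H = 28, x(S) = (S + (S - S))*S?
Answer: 140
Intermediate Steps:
x(S) = S**2 (x(S) = (S + 0)*S = S*S = S**2)
c = 28
c*(5 + x(0/(-6))) = 28*(5 + (0/(-6))**2) = 28*(5 + (0*(-1/6))**2) = 28*(5 + 0**2) = 28*(5 + 0) = 28*5 = 140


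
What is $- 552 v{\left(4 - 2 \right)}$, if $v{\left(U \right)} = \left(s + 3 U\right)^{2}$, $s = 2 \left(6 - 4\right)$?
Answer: $-55200$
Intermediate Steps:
$s = 4$ ($s = 2 \cdot 2 = 4$)
$v{\left(U \right)} = \left(4 + 3 U\right)^{2}$
$- 552 v{\left(4 - 2 \right)} = - 552 \left(4 + 3 \left(4 - 2\right)\right)^{2} = - 552 \left(4 + 3 \cdot 2\right)^{2} = - 552 \left(4 + 6\right)^{2} = - 552 \cdot 10^{2} = \left(-552\right) 100 = -55200$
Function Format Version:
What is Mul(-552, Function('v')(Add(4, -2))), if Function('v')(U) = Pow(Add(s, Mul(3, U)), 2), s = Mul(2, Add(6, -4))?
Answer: -55200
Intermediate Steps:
s = 4 (s = Mul(2, 2) = 4)
Function('v')(U) = Pow(Add(4, Mul(3, U)), 2)
Mul(-552, Function('v')(Add(4, -2))) = Mul(-552, Pow(Add(4, Mul(3, Add(4, -2))), 2)) = Mul(-552, Pow(Add(4, Mul(3, 2)), 2)) = Mul(-552, Pow(Add(4, 6), 2)) = Mul(-552, Pow(10, 2)) = Mul(-552, 100) = -55200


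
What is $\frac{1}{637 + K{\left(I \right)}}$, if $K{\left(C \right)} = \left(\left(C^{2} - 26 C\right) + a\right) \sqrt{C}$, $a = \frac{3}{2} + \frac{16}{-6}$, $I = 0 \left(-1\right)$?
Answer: $\frac{1}{637} \approx 0.0015699$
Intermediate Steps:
$I = 0$
$a = - \frac{7}{6}$ ($a = 3 \cdot \frac{1}{2} + 16 \left(- \frac{1}{6}\right) = \frac{3}{2} - \frac{8}{3} = - \frac{7}{6} \approx -1.1667$)
$K{\left(C \right)} = \sqrt{C} \left(- \frac{7}{6} + C^{2} - 26 C\right)$ ($K{\left(C \right)} = \left(\left(C^{2} - 26 C\right) - \frac{7}{6}\right) \sqrt{C} = \left(- \frac{7}{6} + C^{2} - 26 C\right) \sqrt{C} = \sqrt{C} \left(- \frac{7}{6} + C^{2} - 26 C\right)$)
$\frac{1}{637 + K{\left(I \right)}} = \frac{1}{637 + \sqrt{0} \left(- \frac{7}{6} + 0^{2} - 0\right)} = \frac{1}{637 + 0 \left(- \frac{7}{6} + 0 + 0\right)} = \frac{1}{637 + 0 \left(- \frac{7}{6}\right)} = \frac{1}{637 + 0} = \frac{1}{637}$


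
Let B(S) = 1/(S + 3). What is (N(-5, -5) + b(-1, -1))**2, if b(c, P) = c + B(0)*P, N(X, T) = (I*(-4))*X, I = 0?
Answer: 16/9 ≈ 1.7778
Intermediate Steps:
B(S) = 1/(3 + S)
N(X, T) = 0 (N(X, T) = (0*(-4))*X = 0*X = 0)
b(c, P) = c + P/3 (b(c, P) = c + P/(3 + 0) = c + P/3)
(N(-5, -5) + b(-1, -1))**2 = (0 + (-1 + (1/3)*(-1)))**2 = (0 + (-1 - 1/3))**2 = (0 - 4/3)**2 = (-4/3)**2 = 16/9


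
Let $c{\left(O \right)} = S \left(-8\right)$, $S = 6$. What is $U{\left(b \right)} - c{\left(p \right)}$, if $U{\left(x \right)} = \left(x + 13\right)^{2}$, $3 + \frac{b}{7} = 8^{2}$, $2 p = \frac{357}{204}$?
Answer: $193648$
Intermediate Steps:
$p = \frac{7}{8}$ ($p = \frac{357 \cdot \frac{1}{204}}{2} = \frac{1}{2} \cdot \frac{7}{4} = \frac{7}{8} \approx 0.875$)
$b = 427$ ($b = -21 + 7 \cdot 8^{2} = -21 + 7 \cdot 64 = -21 + 448 = 427$)
$U{\left(x \right)} = \left(13 + x\right)^{2}$
$c{\left(O \right)} = -48$ ($c{\left(O \right)} = 6 \left(-8\right) = -48$)
$U{\left(b \right)} - c{\left(p \right)} = \left(13 + 427\right)^{2} - -48 = 440^{2} + 48 = 193600 + 48 = 193648$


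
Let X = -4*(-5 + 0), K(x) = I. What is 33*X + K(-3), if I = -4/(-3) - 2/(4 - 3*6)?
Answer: 13891/21 ≈ 661.48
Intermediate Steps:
I = 31/21 (I = -4*(-1/3) - 2/(4 - 18) = 4/3 - 2/(-14) = 4/3 - 2*(-1/14) = 4/3 + 1/7 = 31/21 ≈ 1.4762)
K(x) = 31/21
X = 20 (X = -4*(-5) = 20)
33*X + K(-3) = 33*20 + 31/21 = 660 + 31/21 = 13891/21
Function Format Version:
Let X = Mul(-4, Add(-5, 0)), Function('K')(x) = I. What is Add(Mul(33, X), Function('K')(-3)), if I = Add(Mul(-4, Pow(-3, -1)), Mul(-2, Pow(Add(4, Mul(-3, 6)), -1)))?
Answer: Rational(13891, 21) ≈ 661.48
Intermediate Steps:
I = Rational(31, 21) (I = Add(Mul(-4, Rational(-1, 3)), Mul(-2, Pow(Add(4, -18), -1))) = Add(Rational(4, 3), Mul(-2, Pow(-14, -1))) = Add(Rational(4, 3), Mul(-2, Rational(-1, 14))) = Add(Rational(4, 3), Rational(1, 7)) = Rational(31, 21) ≈ 1.4762)
Function('K')(x) = Rational(31, 21)
X = 20 (X = Mul(-4, -5) = 20)
Add(Mul(33, X), Function('K')(-3)) = Add(Mul(33, 20), Rational(31, 21)) = Add(660, Rational(31, 21)) = Rational(13891, 21)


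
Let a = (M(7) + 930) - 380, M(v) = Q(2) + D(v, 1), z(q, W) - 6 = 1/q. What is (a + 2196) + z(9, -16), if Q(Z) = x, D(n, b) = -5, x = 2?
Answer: 24742/9 ≈ 2749.1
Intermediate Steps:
Q(Z) = 2
z(q, W) = 6 + 1/q
M(v) = -3 (M(v) = 2 - 5 = -3)
a = 547 (a = (-3 + 930) - 380 = 927 - 380 = 547)
(a + 2196) + z(9, -16) = (547 + 2196) + (6 + 1/9) = 2743 + (6 + ⅑) = 2743 + 55/9 = 24742/9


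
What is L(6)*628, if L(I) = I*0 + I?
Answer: 3768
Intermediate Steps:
L(I) = I (L(I) = 0 + I = I)
L(6)*628 = 6*628 = 3768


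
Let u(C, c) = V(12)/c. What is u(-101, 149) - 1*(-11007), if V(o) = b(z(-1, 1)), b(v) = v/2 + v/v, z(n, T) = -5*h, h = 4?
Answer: 1640034/149 ≈ 11007.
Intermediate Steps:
z(n, T) = -20 (z(n, T) = -5*4 = -20)
b(v) = 1 + v/2 (b(v) = v*(½) + 1 = v/2 + 1 = 1 + v/2)
V(o) = -9 (V(o) = 1 + (½)*(-20) = 1 - 10 = -9)
u(C, c) = -9/c
u(-101, 149) - 1*(-11007) = -9/149 - 1*(-11007) = -9*1/149 + 11007 = -9/149 + 11007 = 1640034/149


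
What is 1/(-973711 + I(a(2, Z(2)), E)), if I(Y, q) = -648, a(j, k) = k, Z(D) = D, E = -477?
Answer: -1/974359 ≈ -1.0263e-6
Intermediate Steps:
1/(-973711 + I(a(2, Z(2)), E)) = 1/(-973711 - 648) = 1/(-974359) = -1/974359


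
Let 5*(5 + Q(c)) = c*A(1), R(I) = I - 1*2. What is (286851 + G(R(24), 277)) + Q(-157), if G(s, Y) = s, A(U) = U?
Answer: 1434183/5 ≈ 2.8684e+5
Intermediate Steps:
R(I) = -2 + I (R(I) = I - 2 = -2 + I)
Q(c) = -5 + c/5 (Q(c) = -5 + (c*1)/5 = -5 + c/5)
(286851 + G(R(24), 277)) + Q(-157) = (286851 + (-2 + 24)) + (-5 + (⅕)*(-157)) = (286851 + 22) + (-5 - 157/5) = 286873 - 182/5 = 1434183/5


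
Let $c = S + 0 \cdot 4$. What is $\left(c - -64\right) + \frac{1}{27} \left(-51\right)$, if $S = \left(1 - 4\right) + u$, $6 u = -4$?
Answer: $\frac{526}{9} \approx 58.444$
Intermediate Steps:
$u = - \frac{2}{3}$ ($u = \frac{1}{6} \left(-4\right) = - \frac{2}{3} \approx -0.66667$)
$S = - \frac{11}{3}$ ($S = \left(1 - 4\right) - \frac{2}{3} = -3 - \frac{2}{3} = - \frac{11}{3} \approx -3.6667$)
$c = - \frac{11}{3}$ ($c = - \frac{11}{3} + 0 \cdot 4 = - \frac{11}{3} + 0 = - \frac{11}{3} \approx -3.6667$)
$\left(c - -64\right) + \frac{1}{27} \left(-51\right) = \left(- \frac{11}{3} - -64\right) + \frac{1}{27} \left(-51\right) = \left(- \frac{11}{3} + 64\right) + \frac{1}{27} \left(-51\right) = \frac{181}{3} - \frac{17}{9} = \frac{526}{9}$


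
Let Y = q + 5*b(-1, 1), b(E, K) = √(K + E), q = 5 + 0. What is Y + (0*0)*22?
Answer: 5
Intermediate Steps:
q = 5
b(E, K) = √(E + K)
Y = 5 (Y = 5 + 5*√(-1 + 1) = 5 + 5*√0 = 5 + 5*0 = 5 + 0 = 5)
Y + (0*0)*22 = 5 + (0*0)*22 = 5 + 0*22 = 5 + 0 = 5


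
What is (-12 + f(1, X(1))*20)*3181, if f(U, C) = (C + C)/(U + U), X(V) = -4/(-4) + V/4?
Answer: 41353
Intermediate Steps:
X(V) = 1 + V/4 (X(V) = -4*(-¼) + V*(¼) = 1 + V/4)
f(U, C) = C/U (f(U, C) = (2*C)/((2*U)) = (2*C)*(1/(2*U)) = C/U)
(-12 + f(1, X(1))*20)*3181 = (-12 + ((1 + (¼)*1)/1)*20)*3181 = (-12 + ((1 + ¼)*1)*20)*3181 = (-12 + ((5/4)*1)*20)*3181 = (-12 + (5/4)*20)*3181 = (-12 + 25)*3181 = 13*3181 = 41353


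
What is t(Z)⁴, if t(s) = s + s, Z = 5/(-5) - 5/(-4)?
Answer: 1/16 ≈ 0.062500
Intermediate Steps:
Z = ¼ (Z = 5*(-⅕) - 5*(-¼) = -1 + 5/4 = ¼ ≈ 0.25000)
t(s) = 2*s
t(Z)⁴ = (2*(¼))⁴ = (½)⁴ = 1/16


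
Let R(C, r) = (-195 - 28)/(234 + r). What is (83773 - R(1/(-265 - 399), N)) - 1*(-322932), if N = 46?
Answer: 113877623/280 ≈ 4.0671e+5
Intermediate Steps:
R(C, r) = -223/(234 + r)
(83773 - R(1/(-265 - 399), N)) - 1*(-322932) = (83773 - (-223)/(234 + 46)) - 1*(-322932) = (83773 - (-223)/280) + 322932 = (83773 - 1*(-223/280)) + 322932 = (83773 + 223/280) + 322932 = 23456663/280 + 322932 = 113877623/280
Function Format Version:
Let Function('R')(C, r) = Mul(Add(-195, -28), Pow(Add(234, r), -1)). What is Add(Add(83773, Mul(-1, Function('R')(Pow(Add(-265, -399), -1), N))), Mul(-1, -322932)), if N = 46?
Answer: Rational(113877623, 280) ≈ 4.0671e+5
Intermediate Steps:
Function('R')(C, r) = Mul(-223, Pow(Add(234, r), -1))
Add(Add(83773, Mul(-1, Function('R')(Pow(Add(-265, -399), -1), N))), Mul(-1, -322932)) = Add(Add(83773, Mul(-1, Mul(-223, Pow(Add(234, 46), -1)))), Mul(-1, -322932)) = Add(Add(83773, Mul(-1, Mul(-223, Pow(280, -1)))), 322932) = Add(Add(83773, Mul(-1, Mul(-223, Rational(1, 280)))), 322932) = Add(Add(83773, Mul(-1, Rational(-223, 280))), 322932) = Add(Add(83773, Rational(223, 280)), 322932) = Add(Rational(23456663, 280), 322932) = Rational(113877623, 280)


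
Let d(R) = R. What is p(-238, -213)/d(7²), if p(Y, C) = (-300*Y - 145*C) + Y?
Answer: 102047/49 ≈ 2082.6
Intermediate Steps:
p(Y, C) = -299*Y - 145*C
p(-238, -213)/d(7²) = (-299*(-238) - 145*(-213))/(7²) = (71162 + 30885)/49 = 102047*(1/49) = 102047/49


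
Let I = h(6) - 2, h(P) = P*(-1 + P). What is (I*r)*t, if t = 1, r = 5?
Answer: 140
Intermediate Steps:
I = 28 (I = 6*(-1 + 6) - 2 = 6*5 - 2 = 30 - 2 = 28)
(I*r)*t = (28*5)*1 = 140*1 = 140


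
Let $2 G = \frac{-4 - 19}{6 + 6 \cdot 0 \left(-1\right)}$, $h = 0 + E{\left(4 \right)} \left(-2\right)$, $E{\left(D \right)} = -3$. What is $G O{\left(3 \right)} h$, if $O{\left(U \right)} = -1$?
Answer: $\frac{23}{2} \approx 11.5$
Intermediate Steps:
$h = 6$ ($h = 0 - -6 = 0 + 6 = 6$)
$G = - \frac{23}{12}$ ($G = \frac{\left(-4 - 19\right) \frac{1}{6 + 6 \cdot 0 \left(-1\right)}}{2} = \frac{\left(-23\right) \frac{1}{6 + 0 \left(-1\right)}}{2} = \frac{\left(-23\right) \frac{1}{6 + 0}}{2} = \frac{\left(-23\right) \frac{1}{6}}{2} = \frac{1}{2} \left(- \frac{23}{6}\right) = - \frac{23}{12} \approx -1.9167$)
$G O{\left(3 \right)} h = \left(- \frac{23}{12}\right) \left(-1\right) 6 = \frac{23}{12} \cdot 6 = \frac{23}{2}$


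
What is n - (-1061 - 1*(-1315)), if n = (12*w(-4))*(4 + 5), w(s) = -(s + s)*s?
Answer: -3710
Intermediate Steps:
w(s) = -2*s**2 (w(s) = -2*s*s = -2*s**2)
n = -3456 (n = (12*(-2*(-4)**2))*(4 + 5) = (12*(-2*16))*9 = (12*(-32))*9 = -384*9 = -3456)
n - (-1061 - 1*(-1315)) = -3456 - (-1061 - 1*(-1315)) = -3456 - (-1061 + 1315) = -3456 - 1*254 = -3456 - 254 = -3710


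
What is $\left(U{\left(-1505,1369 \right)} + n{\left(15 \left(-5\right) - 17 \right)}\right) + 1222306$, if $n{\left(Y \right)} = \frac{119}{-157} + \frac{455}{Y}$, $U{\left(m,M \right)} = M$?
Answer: $\frac{17674679317}{14444} \approx 1.2237 \cdot 10^{6}$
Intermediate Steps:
$n{\left(Y \right)} = - \frac{119}{157} + \frac{455}{Y}$ ($n{\left(Y \right)} = 119 \left(- \frac{1}{157}\right) + \frac{455}{Y} = - \frac{119}{157} + \frac{455}{Y}$)
$\left(U{\left(-1505,1369 \right)} + n{\left(15 \left(-5\right) - 17 \right)}\right) + 1222306 = \left(1369 + \left(- \frac{119}{157} + \frac{455}{15 \left(-5\right) - 17}\right)\right) + 1222306 = \left(1369 + \left(- \frac{119}{157} + \frac{455}{-75 - 17}\right)\right) + 1222306 = \left(1369 + \left(- \frac{119}{157} + \frac{455}{-92}\right)\right) + 1222306 = \left(1369 + \left(- \frac{119}{157} + 455 \left(- \frac{1}{92}\right)\right)\right) + 1222306 = \left(1369 - \frac{82383}{14444}\right) + 1222306 = \frac{19691453}{14444} + 1222306 = \frac{17674679317}{14444}$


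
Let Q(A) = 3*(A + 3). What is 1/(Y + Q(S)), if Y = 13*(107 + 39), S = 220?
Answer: 1/2567 ≈ 0.00038956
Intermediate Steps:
Y = 1898 (Y = 13*146 = 1898)
Q(A) = 9 + 3*A (Q(A) = 3*(3 + A) = 9 + 3*A)
1/(Y + Q(S)) = 1/(1898 + (9 + 3*220)) = 1/(1898 + (9 + 660)) = 1/(1898 + 669) = 1/2567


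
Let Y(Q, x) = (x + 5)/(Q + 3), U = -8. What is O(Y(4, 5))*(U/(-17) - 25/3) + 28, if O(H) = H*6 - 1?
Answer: -11257/357 ≈ -31.532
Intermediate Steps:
Y(Q, x) = (5 + x)/(3 + Q)
O(H) = -1 + 6*H (O(H) = 6*H - 1 = -1 + 6*H)
O(Y(4, 5))*(U/(-17) - 25/3) + 28 = (-1 + 6*((5 + 5)/(3 + 4)))*(-8/(-17) - 25/3) + 28 = (-1 + 6*(10/7))*(-8*(-1/17) - 25*⅓) + 28 = (-1 + 6*((⅐)*10))*(8/17 - 25/3) + 28 = (-1 + 6*(10/7))*(-401/51) + 28 = (-1 + 60/7)*(-401/51) + 28 = (53/7)*(-401/51) + 28 = -21253/357 + 28 = -11257/357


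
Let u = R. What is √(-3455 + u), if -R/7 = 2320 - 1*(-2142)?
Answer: I*√34689 ≈ 186.25*I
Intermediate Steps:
R = -31234 (R = -7*(2320 - 1*(-2142)) = -7*(2320 + 2142) = -7*4462 = -31234)
u = -31234
√(-3455 + u) = √(-3455 - 31234) = √(-34689) = I*√34689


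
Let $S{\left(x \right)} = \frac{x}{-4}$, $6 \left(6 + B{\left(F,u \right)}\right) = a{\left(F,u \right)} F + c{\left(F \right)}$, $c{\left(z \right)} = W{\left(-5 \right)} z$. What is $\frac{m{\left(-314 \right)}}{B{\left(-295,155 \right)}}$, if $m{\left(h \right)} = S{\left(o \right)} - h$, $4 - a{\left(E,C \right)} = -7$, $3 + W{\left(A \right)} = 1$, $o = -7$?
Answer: $- \frac{421}{598} \approx -0.70401$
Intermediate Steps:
$W{\left(A \right)} = -2$ ($W{\left(A \right)} = -3 + 1 = -2$)
$a{\left(E,C \right)} = 11$ ($a{\left(E,C \right)} = 4 - -7 = 4 + 7 = 11$)
$c{\left(z \right)} = - 2 z$
$B{\left(F,u \right)} = -6 + \frac{3 F}{2}$ ($B{\left(F,u \right)} = -6 + \frac{11 F - 2 F}{6} = -6 + \frac{9 F}{6} = -6 + \frac{3 F}{2}$)
$S{\left(x \right)} = - \frac{x}{4}$ ($S{\left(x \right)} = x \left(- \frac{1}{4}\right) = - \frac{x}{4}$)
$m{\left(h \right)} = \frac{7}{4} - h$ ($m{\left(h \right)} = \left(- \frac{1}{4}\right) \left(-7\right) - h = \frac{7}{4} - h$)
$\frac{m{\left(-314 \right)}}{B{\left(-295,155 \right)}} = \frac{\frac{7}{4} - -314}{-6 + \frac{3}{2} \left(-295\right)} = \frac{\frac{7}{4} + 314}{-6 - \frac{885}{2}} = \frac{1263}{4 \left(- \frac{897}{2}\right)} = \frac{1263}{4} \left(- \frac{2}{897}\right) = - \frac{421}{598}$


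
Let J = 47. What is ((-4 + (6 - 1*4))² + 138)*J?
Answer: 6674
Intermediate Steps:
((-4 + (6 - 1*4))² + 138)*J = ((-4 + (6 - 1*4))² + 138)*47 = ((-4 + (6 - 4))² + 138)*47 = ((-4 + 2)² + 138)*47 = ((-2)² + 138)*47 = (4 + 138)*47 = 142*47 = 6674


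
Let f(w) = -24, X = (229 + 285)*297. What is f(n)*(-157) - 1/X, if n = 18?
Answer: 575215343/152658 ≈ 3768.0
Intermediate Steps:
X = 152658 (X = 514*297 = 152658)
f(n)*(-157) - 1/X = -24*(-157) - 1/152658 = 3768 - 1*1/152658 = 3768 - 1/152658 = 575215343/152658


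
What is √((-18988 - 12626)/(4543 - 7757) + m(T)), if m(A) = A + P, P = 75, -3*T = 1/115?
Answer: √26075763549195/554415 ≈ 9.2105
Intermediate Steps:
T = -1/345 (T = -⅓/115 = -⅓*1/115 = -1/345 ≈ -0.0028986)
m(A) = 75 + A (m(A) = A + 75 = 75 + A)
√((-18988 - 12626)/(4543 - 7757) + m(T)) = √((-18988 - 12626)/(4543 - 7757) + (75 - 1/345)) = √(-31614/(-3214) + 25874/345) = √(-31614*(-1/3214) + 25874/345) = √(15807/1607 + 25874/345) = √(47032933/554415) = √26075763549195/554415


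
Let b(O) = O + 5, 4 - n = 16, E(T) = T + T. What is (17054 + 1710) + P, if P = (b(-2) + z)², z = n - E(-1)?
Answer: 18813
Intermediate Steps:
E(T) = 2*T
n = -12 (n = 4 - 1*16 = 4 - 16 = -12)
b(O) = 5 + O
z = -10 (z = -12 - 2*(-1) = -12 - 1*(-2) = -12 + 2 = -10)
P = 49 (P = ((5 - 2) - 10)² = (3 - 10)² = (-7)² = 49)
(17054 + 1710) + P = (17054 + 1710) + 49 = 18764 + 49 = 18813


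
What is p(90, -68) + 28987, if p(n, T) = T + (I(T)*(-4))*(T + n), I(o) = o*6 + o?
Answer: 70807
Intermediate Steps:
I(o) = 7*o (I(o) = 6*o + o = 7*o)
p(n, T) = T - 28*T*(T + n) (p(n, T) = T + ((7*T)*(-4))*(T + n) = T + (-28*T)*(T + n) = T - 28*T*(T + n))
p(90, -68) + 28987 = -68*(1 - 28*(-68) - 28*90) + 28987 = -68*(1 + 1904 - 2520) + 28987 = -68*(-615) + 28987 = 41820 + 28987 = 70807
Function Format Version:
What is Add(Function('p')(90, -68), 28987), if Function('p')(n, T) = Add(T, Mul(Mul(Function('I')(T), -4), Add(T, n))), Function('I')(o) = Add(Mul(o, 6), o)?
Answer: 70807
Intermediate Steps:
Function('I')(o) = Mul(7, o) (Function('I')(o) = Add(Mul(6, o), o) = Mul(7, o))
Function('p')(n, T) = Add(T, Mul(-28, T, Add(T, n))) (Function('p')(n, T) = Add(T, Mul(Mul(Mul(7, T), -4), Add(T, n))) = Add(T, Mul(Mul(-28, T), Add(T, n))) = Add(T, Mul(-28, T, Add(T, n))))
Add(Function('p')(90, -68), 28987) = Add(Mul(-68, Add(1, Mul(-28, -68), Mul(-28, 90))), 28987) = Add(Mul(-68, Add(1, 1904, -2520)), 28987) = Add(Mul(-68, -615), 28987) = Add(41820, 28987) = 70807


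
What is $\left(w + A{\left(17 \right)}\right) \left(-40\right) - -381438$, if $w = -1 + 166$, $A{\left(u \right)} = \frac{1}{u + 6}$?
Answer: $\frac{8621234}{23} \approx 3.7484 \cdot 10^{5}$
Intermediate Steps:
$A{\left(u \right)} = \frac{1}{6 + u}$
$w = 165$
$\left(w + A{\left(17 \right)}\right) \left(-40\right) - -381438 = \left(165 + \frac{1}{6 + 17}\right) \left(-40\right) - -381438 = \left(165 + \frac{1}{23}\right) \left(-40\right) + 381438 = \frac{3796}{23} \left(-40\right) + 381438 = - \frac{151840}{23} + 381438 = \frac{8621234}{23}$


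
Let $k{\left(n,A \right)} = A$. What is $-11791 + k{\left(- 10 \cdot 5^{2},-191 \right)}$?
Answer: $-11982$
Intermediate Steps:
$-11791 + k{\left(- 10 \cdot 5^{2},-191 \right)} = -11791 - 191 = -11982$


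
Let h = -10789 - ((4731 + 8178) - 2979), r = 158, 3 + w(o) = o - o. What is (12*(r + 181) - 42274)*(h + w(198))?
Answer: 791704732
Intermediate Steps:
w(o) = -3 (w(o) = -3 + (o - o) = -3 + 0 = -3)
h = -20719 (h = -10789 - (12909 - 2979) = -10789 - 1*9930 = -10789 - 9930 = -20719)
(12*(r + 181) - 42274)*(h + w(198)) = (12*(158 + 181) - 42274)*(-20719 - 3) = (12*339 - 42274)*(-20722) = (4068 - 42274)*(-20722) = -38206*(-20722) = 791704732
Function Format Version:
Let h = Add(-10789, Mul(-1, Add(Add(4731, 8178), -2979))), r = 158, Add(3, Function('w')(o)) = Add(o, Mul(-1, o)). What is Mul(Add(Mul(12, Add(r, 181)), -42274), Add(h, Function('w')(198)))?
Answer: 791704732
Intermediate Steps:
Function('w')(o) = -3 (Function('w')(o) = Add(-3, Add(o, Mul(-1, o))) = Add(-3, 0) = -3)
h = -20719 (h = Add(-10789, Mul(-1, Add(12909, -2979))) = Add(-10789, Mul(-1, 9930)) = Add(-10789, -9930) = -20719)
Mul(Add(Mul(12, Add(r, 181)), -42274), Add(h, Function('w')(198))) = Mul(Add(Mul(12, Add(158, 181)), -42274), Add(-20719, -3)) = Mul(Add(Mul(12, 339), -42274), -20722) = Mul(Add(4068, -42274), -20722) = Mul(-38206, -20722) = 791704732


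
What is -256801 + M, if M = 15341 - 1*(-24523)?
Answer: -216937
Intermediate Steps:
M = 39864 (M = 15341 + 24523 = 39864)
-256801 + M = -256801 + 39864 = -216937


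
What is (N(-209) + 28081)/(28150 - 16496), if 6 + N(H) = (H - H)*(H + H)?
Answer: 28075/11654 ≈ 2.4090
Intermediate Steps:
N(H) = -6 (N(H) = -6 + (H - H)*(H + H) = -6 + 0*(2*H) = -6 + 0 = -6)
(N(-209) + 28081)/(28150 - 16496) = (-6 + 28081)/(28150 - 16496) = 28075/11654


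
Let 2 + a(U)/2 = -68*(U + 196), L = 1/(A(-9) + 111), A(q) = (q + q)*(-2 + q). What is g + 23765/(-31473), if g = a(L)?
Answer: -86428103111/3241719 ≈ -26661.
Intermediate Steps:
A(q) = 2*q*(-2 + q) (A(q) = (2*q)*(-2 + q) = 2*q*(-2 + q))
L = 1/309 (L = 1/(2*(-9)*(-2 - 9) + 111) = 1/(2*(-9)*(-11) + 111) = 1/(198 + 111) = 1/309 ≈ 0.0032362)
a(U) = -26660 - 136*U (a(U) = -4 + 2*(-68*(U + 196)) = -4 + 2*(-68*(196 + U)) = -4 + 2*(-13328 - 68*U) = -4 + (-26656 - 136*U) = -26660 - 136*U)
g = -8238076/309 (g = -26660 - 136*1/309 = -26660 - 136/309 = -8238076/309 ≈ -26660.)
g + 23765/(-31473) = -8238076/309 + 23765/(-31473) = -8238076/309 + 23765*(-1/31473) = -8238076/309 - 23765/31473 = -86428103111/3241719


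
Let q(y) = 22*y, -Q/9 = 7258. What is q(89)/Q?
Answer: -979/32661 ≈ -0.029975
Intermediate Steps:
Q = -65322 (Q = -9*7258 = -65322)
q(89)/Q = (22*89)/(-65322) = 1958*(-1/65322) = -979/32661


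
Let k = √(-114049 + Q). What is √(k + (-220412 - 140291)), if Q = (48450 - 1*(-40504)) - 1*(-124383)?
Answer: √(-360703 + 6*√2758) ≈ 600.32*I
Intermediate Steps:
Q = 213337 (Q = (48450 + 40504) + 124383 = 88954 + 124383 = 213337)
k = 6*√2758 (k = √(-114049 + 213337) = √99288 = 6*√2758 ≈ 315.10)
√(k + (-220412 - 140291)) = √(6*√2758 + (-220412 - 140291)) = √(6*√2758 - 360703) = √(-360703 + 6*√2758)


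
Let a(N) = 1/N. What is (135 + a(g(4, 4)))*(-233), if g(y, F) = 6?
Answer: -188963/6 ≈ -31494.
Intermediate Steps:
(135 + a(g(4, 4)))*(-233) = (135 + 1/6)*(-233) = (135 + ⅙)*(-233) = (811/6)*(-233) = -188963/6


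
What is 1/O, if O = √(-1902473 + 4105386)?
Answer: √2202913/2202913 ≈ 0.00067375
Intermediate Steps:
O = √2202913 ≈ 1484.2
1/O = 1/(√2202913) = √2202913/2202913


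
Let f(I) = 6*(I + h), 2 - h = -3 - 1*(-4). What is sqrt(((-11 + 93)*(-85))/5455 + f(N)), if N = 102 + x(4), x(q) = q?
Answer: 2*sqrt(190659887)/1091 ≈ 25.313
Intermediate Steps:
h = 1 (h = 2 - (-3 - 1*(-4)) = 2 - (-3 + 4) = 2 - 1*1 = 2 - 1 = 1)
N = 106 (N = 102 + 4 = 106)
f(I) = 6 + 6*I (f(I) = 6*(I + 1) = 6*(1 + I) = 6 + 6*I)
sqrt(((-11 + 93)*(-85))/5455 + f(N)) = sqrt(((-11 + 93)*(-85))/5455 + (6 + 6*106)) = sqrt((82*(-85))*(1/5455) + (6 + 636)) = sqrt(-6970*1/5455 + 642) = sqrt(-1394/1091 + 642) = sqrt(699028/1091) = 2*sqrt(190659887)/1091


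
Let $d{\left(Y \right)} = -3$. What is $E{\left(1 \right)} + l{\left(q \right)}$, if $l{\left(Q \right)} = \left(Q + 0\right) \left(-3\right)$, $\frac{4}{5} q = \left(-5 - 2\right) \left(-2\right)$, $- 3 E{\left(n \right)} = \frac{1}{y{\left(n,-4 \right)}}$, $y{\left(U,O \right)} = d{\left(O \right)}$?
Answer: $- \frac{943}{18} \approx -52.389$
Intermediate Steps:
$y{\left(U,O \right)} = -3$
$E{\left(n \right)} = \frac{1}{9}$ ($E{\left(n \right)} = - \frac{1}{3 \left(-3\right)} = \left(- \frac{1}{3}\right) \left(- \frac{1}{3}\right) = \frac{1}{9}$)
$q = \frac{35}{2}$ ($q = \frac{5 \left(-5 - 2\right) \left(-2\right)}{4} = \frac{5 \left(\left(-7\right) \left(-2\right)\right)}{4} = \frac{5}{4} \cdot 14 = \frac{35}{2} \approx 17.5$)
$l{\left(Q \right)} = - 3 Q$ ($l{\left(Q \right)} = Q \left(-3\right) = - 3 Q$)
$E{\left(1 \right)} + l{\left(q \right)} = \frac{1}{9} - \frac{105}{2} = - \frac{943}{18}$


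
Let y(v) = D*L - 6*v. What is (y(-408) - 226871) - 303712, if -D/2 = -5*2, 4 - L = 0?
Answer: -528055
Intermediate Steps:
L = 4 (L = 4 - 1*0 = 4 + 0 = 4)
D = 20 (D = -(-10)*2 = -2*(-10) = 20)
y(v) = 80 - 6*v (y(v) = 20*4 - 6*v = 80 - 6*v)
(y(-408) - 226871) - 303712 = ((80 - 6*(-408)) - 226871) - 303712 = ((80 + 2448) - 226871) - 303712 = (2528 - 226871) - 303712 = -224343 - 303712 = -528055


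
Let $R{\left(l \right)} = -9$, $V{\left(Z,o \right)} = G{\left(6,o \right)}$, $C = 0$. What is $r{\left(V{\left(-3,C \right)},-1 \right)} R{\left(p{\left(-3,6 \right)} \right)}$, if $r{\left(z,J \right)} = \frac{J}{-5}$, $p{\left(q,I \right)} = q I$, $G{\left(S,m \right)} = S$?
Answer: $- \frac{9}{5} \approx -1.8$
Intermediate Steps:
$p{\left(q,I \right)} = I q$
$V{\left(Z,o \right)} = 6$
$r{\left(z,J \right)} = - \frac{J}{5}$ ($r{\left(z,J \right)} = J \left(- \frac{1}{5}\right) = - \frac{J}{5}$)
$r{\left(V{\left(-3,C \right)},-1 \right)} R{\left(p{\left(-3,6 \right)} \right)} = \left(- \frac{1}{5}\right) \left(-1\right) \left(-9\right) = \frac{1}{5} \left(-9\right) = - \frac{9}{5}$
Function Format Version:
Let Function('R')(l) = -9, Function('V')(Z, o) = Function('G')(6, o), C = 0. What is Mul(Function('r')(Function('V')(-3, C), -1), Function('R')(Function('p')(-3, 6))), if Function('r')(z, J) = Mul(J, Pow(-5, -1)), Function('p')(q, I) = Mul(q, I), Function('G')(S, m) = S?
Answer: Rational(-9, 5) ≈ -1.8000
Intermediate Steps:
Function('p')(q, I) = Mul(I, q)
Function('V')(Z, o) = 6
Function('r')(z, J) = Mul(Rational(-1, 5), J) (Function('r')(z, J) = Mul(J, Rational(-1, 5)) = Mul(Rational(-1, 5), J))
Mul(Function('r')(Function('V')(-3, C), -1), Function('R')(Function('p')(-3, 6))) = Mul(Mul(Rational(-1, 5), -1), -9) = Mul(Rational(1, 5), -9) = Rational(-9, 5)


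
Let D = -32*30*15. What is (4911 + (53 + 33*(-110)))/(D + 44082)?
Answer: 667/14841 ≈ 0.044943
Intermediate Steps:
D = -14400 (D = -960*15 = -14400)
(4911 + (53 + 33*(-110)))/(D + 44082) = (4911 + (53 + 33*(-110)))/(-14400 + 44082) = (4911 + (53 - 3630))/29682 = (4911 - 3577)*(1/29682) = 1334*(1/29682) = 667/14841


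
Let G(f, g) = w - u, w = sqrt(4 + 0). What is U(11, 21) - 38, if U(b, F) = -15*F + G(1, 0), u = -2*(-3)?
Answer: -357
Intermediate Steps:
u = 6
w = 2 (w = sqrt(4) = 2)
G(f, g) = -4 (G(f, g) = 2 - 1*6 = 2 - 6 = -4)
U(b, F) = -4 - 15*F (U(b, F) = -15*F - 4 = -4 - 15*F)
U(11, 21) - 38 = (-4 - 15*21) - 38 = (-4 - 315) - 38 = -319 - 38 = -357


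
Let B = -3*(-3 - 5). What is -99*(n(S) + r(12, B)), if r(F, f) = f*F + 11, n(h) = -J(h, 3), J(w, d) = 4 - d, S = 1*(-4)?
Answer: -29502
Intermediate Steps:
S = -4
B = 24 (B = -3*(-8) = 24)
n(h) = -1 (n(h) = -(4 - 1*3) = -(4 - 3) = -1*1 = -1)
r(F, f) = 11 + F*f (r(F, f) = F*f + 11 = 11 + F*f)
-99*(n(S) + r(12, B)) = -99*(-1 + (11 + 12*24)) = -99*(-1 + (11 + 288)) = -99*(-1 + 299) = -99*298 = -29502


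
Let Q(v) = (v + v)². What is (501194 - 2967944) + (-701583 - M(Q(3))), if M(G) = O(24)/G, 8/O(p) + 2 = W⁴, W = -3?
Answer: -2252684765/711 ≈ -3.1683e+6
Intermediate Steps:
O(p) = 8/79 (O(p) = 8/(-2 + (-3)⁴) = 8/(-2 + 81) = 8/79)
Q(v) = 4*v² (Q(v) = (2*v)² = 4*v²)
M(G) = 8/(79*G)
(501194 - 2967944) + (-701583 - M(Q(3))) = (501194 - 2967944) + (-701583 - 8/(79*(4*3²))) = -2466750 + (-701583 - 8/(79*(4*9))) = -2466750 + (-701583 - 8/(79*36)) = -2466750 + (-701583 - 1*2/711) = -2466750 + (-701583 - 2/711) = -2466750 - 498825515/711 = -2252684765/711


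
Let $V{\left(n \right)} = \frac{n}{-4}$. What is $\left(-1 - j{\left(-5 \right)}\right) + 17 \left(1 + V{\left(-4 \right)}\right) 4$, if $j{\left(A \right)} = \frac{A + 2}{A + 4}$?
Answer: $132$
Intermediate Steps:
$j{\left(A \right)} = \frac{2 + A}{4 + A}$
$V{\left(n \right)} = - \frac{n}{4}$ ($V{\left(n \right)} = n \left(- \frac{1}{4}\right) = - \frac{n}{4}$)
$\left(-1 - j{\left(-5 \right)}\right) + 17 \left(1 + V{\left(-4 \right)}\right) 4 = \left(-1 - \frac{2 - 5}{4 - 5}\right) + 17 \left(1 - -1\right) 4 = \left(-1 - \frac{1}{-1} \left(-3\right)\right) + 17 \left(1 + 1\right) 4 = \left(-1 - \left(-1\right) \left(-3\right)\right) + 17 \cdot 2 \cdot 4 = \left(-1 - 3\right) + 17 \cdot 8 = \left(-1 - 3\right) + 136 = -4 + 136 = 132$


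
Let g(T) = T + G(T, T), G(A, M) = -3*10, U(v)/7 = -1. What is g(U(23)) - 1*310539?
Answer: -310576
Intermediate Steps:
U(v) = -7 (U(v) = 7*(-1) = -7)
G(A, M) = -30
g(T) = -30 + T (g(T) = T - 30 = -30 + T)
g(U(23)) - 1*310539 = (-30 - 7) - 1*310539 = -37 - 310539 = -310576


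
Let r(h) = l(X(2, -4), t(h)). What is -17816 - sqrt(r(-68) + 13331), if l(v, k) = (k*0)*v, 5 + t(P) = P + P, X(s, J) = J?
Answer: -17816 - sqrt(13331) ≈ -17931.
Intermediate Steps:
t(P) = -5 + 2*P (t(P) = -5 + (P + P) = -5 + 2*P)
l(v, k) = 0 (l(v, k) = 0*v = 0)
r(h) = 0
-17816 - sqrt(r(-68) + 13331) = -17816 - sqrt(0 + 13331) = -17816 - sqrt(13331)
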